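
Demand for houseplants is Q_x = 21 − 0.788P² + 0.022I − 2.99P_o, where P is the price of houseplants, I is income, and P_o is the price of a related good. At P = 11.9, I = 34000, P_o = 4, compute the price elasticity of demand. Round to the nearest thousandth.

-0.346

First evaluate Q_x: 21 − 0.788(11.9)² + 0.022(34000) − 2.99(4) = 21 − 111.5887 + 748 − 11.96 = 645.4513.
∂Q_x/∂P = −2·0.788·P = -18.7544, so E_p = -18.7544·(11.9/645.4513) ≈ -0.346.
|E_p| < 1: demand is inelastic.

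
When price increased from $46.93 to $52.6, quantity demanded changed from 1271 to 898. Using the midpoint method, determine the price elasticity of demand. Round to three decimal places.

%Δq = (898 − 1271)/[(1271 + 898)/2] = -373/1084.5 ≈ -0.3439.
%Δp = (52.6 − 46.93)/[(46.93 + 52.6)/2] = 5.67/49.765 ≈ 0.1139.
Arc elasticity E = %Δq/%Δp ≈ -0.3439/0.1139 ≈ -3.019.
|E| > 1: demand is elastic over this range.

-3.019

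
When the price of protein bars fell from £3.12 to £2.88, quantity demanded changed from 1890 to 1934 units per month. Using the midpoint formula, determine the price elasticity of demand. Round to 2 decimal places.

%ΔQ = (1934 − 1890)/[(1890 + 1934)/2] = 44/1912 ≈ 0.0230.
%Δp = (2.88 − 3.12)/[(3.12 + 2.88)/2] = -0.24/3 ≈ -0.0800.
Arc elasticity E = %ΔQ/%Δp ≈ 0.0230/-0.0800 ≈ -0.29.
|E| < 1: demand is inelastic over this range.

-0.29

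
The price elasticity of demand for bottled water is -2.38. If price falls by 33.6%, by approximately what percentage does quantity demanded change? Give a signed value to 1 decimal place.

%ΔQ ≈ E × %ΔP = (-2.38) × (-33.6%) ≈ 80.0%.

80.0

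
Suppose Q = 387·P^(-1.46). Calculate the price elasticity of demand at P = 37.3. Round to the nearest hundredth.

-1.46

For a Cobb–Douglas (constant-elasticity) form Q = A·P^α·…, the elasticity with respect to P equals the exponent α at every point.
Here the exponent on P is -1.46, so the price elasticity of demand is -1.46.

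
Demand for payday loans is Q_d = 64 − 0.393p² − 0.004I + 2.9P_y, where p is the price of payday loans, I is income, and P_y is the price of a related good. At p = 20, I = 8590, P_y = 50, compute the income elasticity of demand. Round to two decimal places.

At the given point, Q_d = 64 − 0.393(20)² − 0.004(8590) + 2.9(50) = 64 − 157.2 − 34.36 + 145 = 17.44.
∂Q_d/∂I = −0.004, so E_I = -0.004·(8590/17.44) ≈ -1.97.
E_I < 0: inferior good.

-1.97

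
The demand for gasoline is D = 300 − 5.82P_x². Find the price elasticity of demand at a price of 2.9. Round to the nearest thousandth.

-0.390

At P_x = 2.9, D = 251.0538.
dD/dP_x = −2·5.82·P_x = −33.756.
Point elasticity E = (dD/dP_x)·(P_x/D) = -33.756 × 2.9/251.0538 ≈ -0.390.
|E| < 1, so demand is inelastic at this price.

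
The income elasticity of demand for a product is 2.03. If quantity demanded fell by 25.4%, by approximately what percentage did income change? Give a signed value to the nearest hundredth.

-12.51

%ΔQ ≈ E × %ΔI ⇒ %ΔI = %ΔQ / E = (-25.4%)/(2.03) ≈ -12.51%.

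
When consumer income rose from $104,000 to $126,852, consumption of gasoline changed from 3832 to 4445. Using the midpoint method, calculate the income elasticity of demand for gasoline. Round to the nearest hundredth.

0.75

%ΔQ = (4445 − 3832)/[(3832+4445)/2] = 613/4138.5 ≈ 0.1481.
%ΔI = (126,852 − 104,000)/[(104,000+126,852)/2] = 22852/115426 ≈ 0.1980.
E_I = %ΔQ/%ΔI ≈ 0.75.
E_I ∈ (0,1): normal good (necessity).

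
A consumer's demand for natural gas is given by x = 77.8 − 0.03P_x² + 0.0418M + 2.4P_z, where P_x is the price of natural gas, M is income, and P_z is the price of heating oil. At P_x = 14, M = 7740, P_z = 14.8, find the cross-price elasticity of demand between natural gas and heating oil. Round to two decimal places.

0.08

Evaluating quantity at (P_x, M, P_z) gives x = 77.8 − 0.03(14)² + 0.0418(7740) + 2.4(14.8) = 77.8 − 5.88 + 323.532 + 35.52 = 430.972.
∂x/∂P_z = +2.4, so E_xy = 2.4·(14.8/430.972) ≈ 0.08.
E_xy > 0: the goods are substitutes.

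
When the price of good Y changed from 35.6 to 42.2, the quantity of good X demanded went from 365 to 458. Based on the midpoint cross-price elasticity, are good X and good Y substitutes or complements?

%ΔQ_x = (458 − 365)/[(365+458)/2] = 93/411.5 ≈ 0.2260.
%ΔP_y = (42.2 − 35.6)/[(35.6+42.2)/2] ≈ 0.1697.
E_xy = 0.2260/0.1697 ≈ 1.332.
E_xy > 0, so the goods are substitutes.

substitutes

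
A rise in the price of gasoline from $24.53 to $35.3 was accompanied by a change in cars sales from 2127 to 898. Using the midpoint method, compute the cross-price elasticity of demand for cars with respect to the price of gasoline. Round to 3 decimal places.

-2.257

%ΔQ_x = (898 − 2127)/[(2127+898)/2] = -1229/1512.5 ≈ -0.8126.
%ΔP_y = (35.3 − 24.53)/[(24.53+35.3)/2] ≈ 0.3600.
E_xy = -0.8126/0.3600 ≈ -2.257.
E_xy < 0, so cars and gasoline are complements.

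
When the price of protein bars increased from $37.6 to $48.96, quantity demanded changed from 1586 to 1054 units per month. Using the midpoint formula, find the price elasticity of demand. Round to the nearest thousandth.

%ΔQ = (1054 − 1586)/[(1586 + 1054)/2] = -532/1320 ≈ -0.4030.
%Δp = (48.96 − 37.6)/[(37.6 + 48.96)/2] = 11.36/43.28 ≈ 0.2625.
Arc elasticity E = %ΔQ/%Δp ≈ -0.4030/0.2625 ≈ -1.535.
|E| > 1: demand is elastic over this range.

-1.535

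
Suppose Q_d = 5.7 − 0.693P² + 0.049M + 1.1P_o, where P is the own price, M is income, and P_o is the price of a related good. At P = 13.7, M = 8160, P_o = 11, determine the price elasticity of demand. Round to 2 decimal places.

-0.90

Q_d = 5.7 − 0.693(13.7)² + 0.049(8160) + 1.1(11) = 5.7 − 130.0692 + 399.84 + 12.1 = 287.5708.
∂Q_d/∂P = −2·0.693·P = -18.9882, so E_p = -18.9882·(13.7/287.5708) ≈ -0.90.
|E_p| < 1: demand is inelastic.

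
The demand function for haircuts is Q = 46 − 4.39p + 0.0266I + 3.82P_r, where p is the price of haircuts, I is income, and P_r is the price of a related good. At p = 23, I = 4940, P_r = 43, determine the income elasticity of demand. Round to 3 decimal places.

0.546

Evaluating quantity at (p, I, P_r) gives Q = 46 − 4.39(23) + 0.0266(4940) + 3.82(43) = 46 − 100.97 + 131.404 + 164.26 = 240.694.
∂Q/∂I = +0.0266, so E_I = 0.0266·(4940/240.694) ≈ 0.546.
E_I ∈ (0,1): normal good (necessity).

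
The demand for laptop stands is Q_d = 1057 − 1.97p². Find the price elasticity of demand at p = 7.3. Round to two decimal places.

At p = 7.3, Q_d = 952.0187.
dQ_d/dp = −2·1.97·p = −28.762.
Point elasticity E = (dQ_d/dp)·(p/Q_d) = -28.762 × 7.3/952.0187 ≈ -0.22.
|E| < 1, so demand is inelastic at this price.

-0.22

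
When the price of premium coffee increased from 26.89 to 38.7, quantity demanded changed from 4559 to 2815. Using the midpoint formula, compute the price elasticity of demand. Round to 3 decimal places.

%ΔQ = (2815 − 4559)/[(4559 + 2815)/2] = -1744/3687 ≈ -0.4730.
%Δp = (38.7 − 26.89)/[(26.89 + 38.7)/2] = 11.81/32.795 ≈ 0.3601.
Arc elasticity E = %ΔQ/%Δp ≈ -0.4730/0.3601 ≈ -1.314.
|E| > 1: demand is elastic over this range.

-1.314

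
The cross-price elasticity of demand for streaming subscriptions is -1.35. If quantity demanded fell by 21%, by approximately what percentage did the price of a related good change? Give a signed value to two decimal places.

15.56

%ΔQ ≈ E × %ΔP_y ⇒ %ΔP_y = %ΔQ / E = (-21%)/(-1.35) ≈ 15.56%.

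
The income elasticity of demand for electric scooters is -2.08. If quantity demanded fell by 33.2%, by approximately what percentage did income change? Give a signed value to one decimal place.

%ΔQ ≈ E × %ΔI ⇒ %ΔI = %ΔQ / E = (-33.2%)/(-2.08) ≈ 16.0%.

16.0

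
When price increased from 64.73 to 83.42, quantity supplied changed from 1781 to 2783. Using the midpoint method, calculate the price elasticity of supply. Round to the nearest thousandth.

1.740

%ΔQ = (2783 − 1781)/[(1781 + 2783)/2] = 1002/2282 ≈ 0.4391.
%ΔP = (83.42 − 64.73)/[(64.73 + 83.42)/2] = 18.69/74.075 ≈ 0.2523.
Arc elasticity E = %ΔQ/%ΔP ≈ 0.4391/0.2523 ≈ 1.740.
|E| > 1: supply is elastic over this range.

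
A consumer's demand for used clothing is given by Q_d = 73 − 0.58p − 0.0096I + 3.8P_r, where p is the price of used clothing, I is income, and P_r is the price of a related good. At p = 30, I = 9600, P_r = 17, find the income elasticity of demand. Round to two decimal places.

Evaluating quantity at (p, I, P_r) gives Q_d = 73 − 0.58(30) − 0.0096(9600) + 3.8(17) = 73 − 17.4 − 92.16 + 64.6 = 28.04.
∂Q_d/∂I = −0.0096, so E_I = -0.0096·(9600/28.04) ≈ -3.29.
E_I < 0: inferior good.

-3.29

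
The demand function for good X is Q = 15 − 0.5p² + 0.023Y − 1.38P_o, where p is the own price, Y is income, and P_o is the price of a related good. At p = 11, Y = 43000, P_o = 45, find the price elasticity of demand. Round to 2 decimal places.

Q = 15 − 0.5(11)² + 0.023(43000) − 1.38(45) = 15 − 60.5 + 989 − 62.1 = 881.4.
∂Q/∂p = −2·0.5·p = -11, so E_p = -11·(11/881.4) ≈ -0.14.
|E_p| < 1: demand is inelastic.

-0.14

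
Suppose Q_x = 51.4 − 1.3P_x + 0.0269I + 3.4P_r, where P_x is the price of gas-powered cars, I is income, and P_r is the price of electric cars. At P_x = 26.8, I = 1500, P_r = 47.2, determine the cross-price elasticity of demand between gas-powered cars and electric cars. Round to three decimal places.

0.738

Q_x = 51.4 − 1.3(26.8) + 0.0269(1500) + 3.4(47.2) = 51.4 − 34.84 + 40.35 + 160.48 = 217.39.
∂Q_x/∂P_r = +3.4, so E_xy = 3.4·(47.2/217.39) ≈ 0.738.
E_xy > 0: the goods are substitutes.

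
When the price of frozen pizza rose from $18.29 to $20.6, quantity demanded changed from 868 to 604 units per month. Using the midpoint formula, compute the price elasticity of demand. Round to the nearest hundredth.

%Δq = (604 − 868)/[(868 + 604)/2] = -264/736 ≈ -0.3587.
%Δp = (20.6 − 18.29)/[(18.29 + 20.6)/2] = 2.31/19.445 ≈ 0.1188.
Arc elasticity E = %Δq/%Δp ≈ -0.3587/0.1188 ≈ -3.02.
|E| > 1: demand is elastic over this range.

-3.02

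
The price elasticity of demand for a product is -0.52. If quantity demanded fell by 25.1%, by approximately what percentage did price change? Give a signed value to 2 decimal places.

%ΔQ ≈ E × %ΔP ⇒ %ΔP = %ΔQ / E = (-25.1%)/(-0.52) ≈ 48.27%.

48.27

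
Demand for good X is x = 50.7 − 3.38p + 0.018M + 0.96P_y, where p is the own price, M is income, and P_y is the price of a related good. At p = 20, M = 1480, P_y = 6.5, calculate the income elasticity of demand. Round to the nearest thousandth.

First evaluate x: 50.7 − 3.38(20) + 0.018(1480) + 0.96(6.5) = 50.7 − 67.6 + 26.64 + 6.24 = 15.98.
∂x/∂M = +0.018, so E_I = 0.018·(1480/15.98) ≈ 1.667.
E_I > 1: normal good (luxury).

1.667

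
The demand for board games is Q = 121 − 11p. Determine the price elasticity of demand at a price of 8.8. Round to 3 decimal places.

-4.000

At p = 8.8, Q = 24.2.
dQ/dp = −11.
Point elasticity E = (dQ/dp)·(p/Q) = -11 × 8.8/24.2 ≈ -4.000.
|E| > 1, so demand is elastic at this price.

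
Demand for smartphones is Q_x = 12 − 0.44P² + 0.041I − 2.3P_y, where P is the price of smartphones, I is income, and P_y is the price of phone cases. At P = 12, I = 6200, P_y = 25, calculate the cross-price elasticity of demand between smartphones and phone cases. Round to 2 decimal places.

Substituting, Q_x = 12 − 0.44(12)² + 0.041(6200) − 2.3(25) = 12 − 63.36 + 254.2 − 57.5 = 145.34.
∂Q_x/∂P_y = −2.3, so E_xy = -2.3·(25/145.34) ≈ -0.40.
E_xy < 0: the goods are complements.

-0.40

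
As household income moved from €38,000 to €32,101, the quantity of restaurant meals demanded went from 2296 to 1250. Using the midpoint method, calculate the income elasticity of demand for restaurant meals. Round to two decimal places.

3.51

%ΔQ = (1250 − 2296)/[(2296+1250)/2] = -1046/1773 ≈ -0.5900.
%ΔI = (32,101 − 38,000)/[(38,000+32,101)/2] = -5899/35050.5 ≈ -0.1683.
E_I = %ΔQ/%ΔI ≈ 3.51.
E_I > 1: normal good (luxury).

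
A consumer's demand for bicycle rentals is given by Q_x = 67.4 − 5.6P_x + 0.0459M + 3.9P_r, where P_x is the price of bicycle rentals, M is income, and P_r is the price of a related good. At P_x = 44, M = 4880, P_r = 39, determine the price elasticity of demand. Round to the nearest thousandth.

Evaluating quantity at (P_x, M, P_r) gives Q_x = 67.4 − 5.6(44) + 0.0459(4880) + 3.9(39) = 67.4 − 246.4 + 223.992 + 152.1 = 197.092.
∂Q_x/∂P_x = −5.6, so E_p = (−5.6)·(44/197.092) ≈ -1.250.
|E_p| > 1: demand is elastic.

-1.250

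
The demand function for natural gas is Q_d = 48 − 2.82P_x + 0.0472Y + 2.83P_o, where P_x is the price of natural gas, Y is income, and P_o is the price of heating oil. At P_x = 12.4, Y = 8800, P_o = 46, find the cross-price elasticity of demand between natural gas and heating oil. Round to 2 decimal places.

Evaluating quantity at (P_x, Y, P_o) gives Q_d = 48 − 2.82(12.4) + 0.0472(8800) + 2.83(46) = 48 − 34.968 + 415.36 + 130.18 = 558.572.
∂Q_d/∂P_o = +2.83, so E_xy = 2.83·(46/558.572) ≈ 0.23.
E_xy > 0: the goods are substitutes.

0.23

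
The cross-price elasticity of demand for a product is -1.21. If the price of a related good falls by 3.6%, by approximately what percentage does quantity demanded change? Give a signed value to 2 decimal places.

4.36

%ΔQ ≈ E × %ΔP_y = (-1.21) × (-3.6%) ≈ 4.36%.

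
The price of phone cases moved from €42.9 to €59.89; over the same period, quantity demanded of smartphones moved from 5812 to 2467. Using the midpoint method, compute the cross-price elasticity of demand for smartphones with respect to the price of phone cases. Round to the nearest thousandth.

-2.444

%ΔQ_x = (2467 − 5812)/[(5812+2467)/2] = -3345/4139.5 ≈ -0.8081.
%ΔP_y = (59.89 − 42.9)/[(42.9+59.89)/2] ≈ 0.3306.
E_xy = -0.8081/0.3306 ≈ -2.444.
E_xy < 0, so smartphones and phone cases are complements.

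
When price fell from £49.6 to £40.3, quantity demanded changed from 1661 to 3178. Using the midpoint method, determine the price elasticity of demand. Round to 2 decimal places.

-3.03

%Δq = (3178 − 1661)/[(1661 + 3178)/2] = 1517/2419.5 ≈ 0.6270.
%ΔP = (40.3 − 49.6)/[(49.6 + 40.3)/2] = -9.3/44.95 ≈ -0.2069.
Arc elasticity E = %Δq/%ΔP ≈ 0.6270/-0.2069 ≈ -3.03.
|E| > 1: demand is elastic over this range.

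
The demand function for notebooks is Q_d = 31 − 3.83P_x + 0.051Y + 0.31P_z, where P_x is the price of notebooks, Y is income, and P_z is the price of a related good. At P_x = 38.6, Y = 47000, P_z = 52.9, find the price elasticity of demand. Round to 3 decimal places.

Evaluating quantity at (P_x, Y, P_z) gives Q_d = 31 − 3.83(38.6) + 0.051(47000) + 0.31(52.9) = 31 − 147.838 + 2397 + 16.399 = 2296.561.
∂Q_d/∂P_x = −3.83, so E_p = (−3.83)·(38.6/2296.561) ≈ -0.064.
|E_p| < 1: demand is inelastic.

-0.064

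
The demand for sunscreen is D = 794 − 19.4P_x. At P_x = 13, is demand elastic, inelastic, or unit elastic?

At P_x = 13, D = 541.8.
dD/dP_x = −19.4.
Point elasticity E = (dD/dP_x)·(P_x/D) = -19.4 × 13/541.8 ≈ -0.465.
|E| ≈ 0.465 < 1, so demand is inelastic.

inelastic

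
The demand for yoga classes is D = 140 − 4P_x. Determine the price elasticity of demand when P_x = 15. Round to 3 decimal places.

-0.750

At P_x = 15, D = 80.
dD/dP_x = −4.
Point elasticity E = (dD/dP_x)·(P_x/D) = -4 × 15/80 ≈ -0.750.
|E| < 1, so demand is inelastic at this price.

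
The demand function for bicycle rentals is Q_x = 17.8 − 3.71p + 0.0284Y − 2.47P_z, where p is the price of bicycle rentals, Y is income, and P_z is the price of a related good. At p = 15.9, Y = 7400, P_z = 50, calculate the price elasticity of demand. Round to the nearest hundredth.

-1.30

First evaluate Q_x: 17.8 − 3.71(15.9) + 0.0284(7400) − 2.47(50) = 17.8 − 58.989 + 210.16 − 123.5 = 45.471.
∂Q_x/∂p = −3.71, so E_p = (−3.71)·(15.9/45.471) ≈ -1.30.
|E_p| > 1: demand is elastic.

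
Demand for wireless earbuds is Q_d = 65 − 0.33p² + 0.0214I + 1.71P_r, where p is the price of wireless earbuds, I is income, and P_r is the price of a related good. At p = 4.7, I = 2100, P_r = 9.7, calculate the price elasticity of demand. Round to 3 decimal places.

Evaluating quantity at (p, I, P_r) gives Q_d = 65 − 0.33(4.7)² + 0.0214(2100) + 1.71(9.7) = 65 − 7.2897 + 44.94 + 16.587 = 119.2373.
∂Q_d/∂p = −2·0.33·p = -3.102, so E_p = -3.102·(4.7/119.2373) ≈ -0.122.
|E_p| < 1: demand is inelastic.

-0.122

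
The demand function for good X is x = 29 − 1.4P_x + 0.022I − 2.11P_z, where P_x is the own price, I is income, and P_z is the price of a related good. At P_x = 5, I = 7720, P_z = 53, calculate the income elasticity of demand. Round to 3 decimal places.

2.123

At the given point, x = 29 − 1.4(5) + 0.022(7720) − 2.11(53) = 29 − 7 + 169.84 − 111.83 = 80.01.
∂x/∂I = +0.022, so E_I = 0.022·(7720/80.01) ≈ 2.123.
E_I > 1: normal good (luxury).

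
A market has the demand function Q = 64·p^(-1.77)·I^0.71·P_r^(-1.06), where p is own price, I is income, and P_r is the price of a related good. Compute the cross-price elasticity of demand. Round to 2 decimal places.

-1.06

For a Cobb–Douglas (constant-elasticity) form Q = A·P_r^α·…, the elasticity with respect to P_r equals the exponent α at every point.
Here the exponent on P_r is -1.06, so the cross-price elasticity of demand is -1.06.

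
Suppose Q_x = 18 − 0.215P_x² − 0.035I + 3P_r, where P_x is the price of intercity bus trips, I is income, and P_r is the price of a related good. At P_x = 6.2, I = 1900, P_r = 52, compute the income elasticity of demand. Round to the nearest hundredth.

-0.67

Q_x = 18 − 0.215(6.2)² − 0.035(1900) + 3(52) = 18 − 8.2646 − 66.5 + 156 = 99.2354.
∂Q_x/∂I = −0.035, so E_I = -0.035·(1900/99.2354) ≈ -0.67.
E_I < 0: inferior good.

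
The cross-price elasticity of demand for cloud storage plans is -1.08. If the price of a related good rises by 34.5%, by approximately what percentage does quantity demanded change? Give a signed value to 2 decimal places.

%ΔQ ≈ E × %ΔP_y = (-1.08) × (34.5%) = -37.26%.

-37.26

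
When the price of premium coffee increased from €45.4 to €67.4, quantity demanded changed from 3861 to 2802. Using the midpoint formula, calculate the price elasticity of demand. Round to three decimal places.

-0.815

%Δq = (2802 − 3861)/[(3861 + 2802)/2] = -1059/3331.5 ≈ -0.3179.
%ΔP = (67.4 − 45.4)/[(45.4 + 67.4)/2] = 22/56.4 ≈ 0.3901.
Arc elasticity E = %Δq/%ΔP ≈ -0.3179/0.3901 ≈ -0.815.
|E| < 1: demand is inelastic over this range.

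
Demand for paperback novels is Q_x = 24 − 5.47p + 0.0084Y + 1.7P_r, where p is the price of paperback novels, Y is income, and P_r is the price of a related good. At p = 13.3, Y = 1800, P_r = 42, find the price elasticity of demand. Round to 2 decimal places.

At the given point, Q_x = 24 − 5.47(13.3) + 0.0084(1800) + 1.7(42) = 24 − 72.751 + 15.12 + 71.4 = 37.769.
∂Q_x/∂p = −5.47, so E_p = (−5.47)·(13.3/37.769) ≈ -1.93.
|E_p| > 1: demand is elastic.

-1.93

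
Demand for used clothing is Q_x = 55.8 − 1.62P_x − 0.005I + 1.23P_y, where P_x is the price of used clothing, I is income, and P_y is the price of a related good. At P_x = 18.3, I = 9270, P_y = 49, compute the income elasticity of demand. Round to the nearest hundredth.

-1.16

At the given point, Q_x = 55.8 − 1.62(18.3) − 0.005(9270) + 1.23(49) = 55.8 − 29.646 − 46.35 + 60.27 = 40.074.
∂Q_x/∂I = −0.005, so E_I = -0.005·(9270/40.074) ≈ -1.16.
E_I < 0: inferior good.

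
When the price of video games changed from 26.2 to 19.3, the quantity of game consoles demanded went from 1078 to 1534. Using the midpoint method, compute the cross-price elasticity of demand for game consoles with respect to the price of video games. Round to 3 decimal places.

%ΔQ_x = (1534 − 1078)/[(1078+1534)/2] = 456/1306 ≈ 0.3492.
%ΔP_y = (19.3 − 26.2)/[(26.2+19.3)/2] ≈ -0.3033.
E_xy = 0.3492/-0.3033 ≈ -1.151.
E_xy < 0, so game consoles and video games are complements.

-1.151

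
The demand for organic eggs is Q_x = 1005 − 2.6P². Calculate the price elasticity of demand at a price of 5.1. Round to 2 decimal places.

At P = 5.1, Q_x = 937.374.
dQ_x/dP = −2·2.6·P = −26.52.
Point elasticity E = (dQ_x/dP)·(P/Q_x) = -26.52 × 5.1/937.374 ≈ -0.14.
|E| < 1, so demand is inelastic at this price.

-0.14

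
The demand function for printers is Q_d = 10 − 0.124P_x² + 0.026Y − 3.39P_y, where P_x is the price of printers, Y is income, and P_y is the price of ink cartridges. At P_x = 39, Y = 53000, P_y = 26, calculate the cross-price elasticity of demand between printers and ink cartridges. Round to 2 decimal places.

-0.08

At the given point, Q_d = 10 − 0.124(39)² + 0.026(53000) − 3.39(26) = 10 − 188.604 + 1378 − 88.14 = 1111.256.
∂Q_d/∂P_y = −3.39, so E_xy = -3.39·(26/1111.256) ≈ -0.08.
E_xy < 0: the goods are complements.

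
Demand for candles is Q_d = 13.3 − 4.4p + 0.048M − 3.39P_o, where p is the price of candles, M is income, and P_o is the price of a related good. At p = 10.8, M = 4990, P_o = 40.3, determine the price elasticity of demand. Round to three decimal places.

-0.692

Evaluating quantity at (p, M, P_o) gives Q_d = 13.3 − 4.4(10.8) + 0.048(4990) − 3.39(40.3) = 13.3 − 47.52 + 239.52 − 136.617 = 68.683.
∂Q_d/∂p = −4.4, so E_p = (−4.4)·(10.8/68.683) ≈ -0.692.
|E_p| < 1: demand is inelastic.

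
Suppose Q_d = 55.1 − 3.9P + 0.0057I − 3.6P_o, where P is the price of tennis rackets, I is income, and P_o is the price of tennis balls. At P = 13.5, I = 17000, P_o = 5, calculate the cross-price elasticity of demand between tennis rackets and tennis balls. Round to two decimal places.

Q_d = 55.1 − 3.9(13.5) + 0.0057(17000) − 3.6(5) = 55.1 − 52.65 + 96.9 − 18 = 81.35.
∂Q_d/∂P_o = −3.6, so E_xy = -3.6·(5/81.35) ≈ -0.22.
E_xy < 0: the goods are complements.

-0.22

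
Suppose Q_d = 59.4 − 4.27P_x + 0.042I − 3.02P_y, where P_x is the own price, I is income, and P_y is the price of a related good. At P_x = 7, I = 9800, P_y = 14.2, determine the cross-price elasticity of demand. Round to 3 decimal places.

-0.108

Evaluating quantity at (P_x, I, P_y) gives Q_d = 59.4 − 4.27(7) + 0.042(9800) − 3.02(14.2) = 59.4 − 29.89 + 411.6 − 42.884 = 398.226.
∂Q_d/∂P_y = −3.02, so E_xy = -3.02·(14.2/398.226) ≈ -0.108.
E_xy < 0: the goods are complements.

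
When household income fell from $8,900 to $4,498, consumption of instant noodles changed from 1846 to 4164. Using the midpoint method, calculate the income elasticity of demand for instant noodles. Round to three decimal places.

%ΔQ = (4164 − 1846)/[(1846+4164)/2] = 2318/3005 ≈ 0.7714.
%ΔM = (4,498 − 8,900)/[(8,900+4,498)/2] = -4402/6699 ≈ -0.6571.
E_I = %ΔQ/%ΔM ≈ -1.174.
E_I < 0: inferior good.

-1.174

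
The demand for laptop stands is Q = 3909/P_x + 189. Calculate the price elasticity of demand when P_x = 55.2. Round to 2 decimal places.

At P_x = 55.2, Q = 259.8152.
dQ/dP_x = −3909/P_x² = −1.2829.
Point elasticity E = (dQ/dP_x)·(P_x/Q) = -1.2829 × 55.2/259.8152 ≈ -0.27.
|E| < 1, so demand is inelastic at this price.

-0.27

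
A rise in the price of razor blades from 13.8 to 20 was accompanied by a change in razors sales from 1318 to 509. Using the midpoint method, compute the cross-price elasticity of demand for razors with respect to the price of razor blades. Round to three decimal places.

-2.414

%ΔQ_x = (509 − 1318)/[(1318+509)/2] = -809/913.5 ≈ -0.8856.
%ΔP_y = (20 − 13.8)/[(13.8+20)/2] ≈ 0.3669.
E_xy = -0.8856/0.3669 ≈ -2.414.
E_xy < 0, so razors and razor blades are complements.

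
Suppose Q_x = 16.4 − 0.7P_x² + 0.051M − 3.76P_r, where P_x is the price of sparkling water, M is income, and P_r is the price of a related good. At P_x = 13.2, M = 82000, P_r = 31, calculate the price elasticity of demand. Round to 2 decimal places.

Q_x = 16.4 − 0.7(13.2)² + 0.051(82000) − 3.76(31) = 16.4 − 121.968 + 4182 − 116.56 = 3959.872.
∂Q_x/∂P_x = −2·0.7·P_x = -18.48, so E_p = -18.48·(13.2/3959.872) ≈ -0.06.
|E_p| < 1: demand is inelastic.

-0.06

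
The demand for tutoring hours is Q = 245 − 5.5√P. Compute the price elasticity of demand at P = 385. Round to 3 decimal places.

-0.394

At P = 385, Q = 137.0822.
dQ/dP = −5.5/(2√P) = −5.5/(2·19.6214).
Point elasticity E = (dQ/dP)·(P/Q) = -0.1402 × 385/137.0822 ≈ -0.394.
|E| < 1, so demand is inelastic at this price.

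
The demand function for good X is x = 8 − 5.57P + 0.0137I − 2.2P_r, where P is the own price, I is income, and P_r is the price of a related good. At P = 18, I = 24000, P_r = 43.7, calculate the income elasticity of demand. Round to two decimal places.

2.34

Evaluating quantity at (P, I, P_r) gives x = 8 − 5.57(18) + 0.0137(24000) − 2.2(43.7) = 8 − 100.26 + 328.8 − 96.14 = 140.4.
∂x/∂I = +0.0137, so E_I = 0.0137·(24000/140.4) ≈ 2.34.
E_I > 1: normal good (luxury).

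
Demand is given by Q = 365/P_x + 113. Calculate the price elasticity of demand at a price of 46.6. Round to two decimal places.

At P_x = 46.6, Q = 120.8326.
dQ/dP_x = −365/P_x² = −0.1681.
Point elasticity E = (dQ/dP_x)·(P_x/Q) = -0.1681 × 46.6/120.8326 ≈ -0.06.
|E| < 1, so demand is inelastic at this price.

-0.06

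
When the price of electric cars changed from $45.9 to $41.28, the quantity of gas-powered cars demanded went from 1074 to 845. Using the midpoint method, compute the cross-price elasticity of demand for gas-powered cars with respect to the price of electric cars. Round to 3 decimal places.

2.252

%ΔQ_x = (845 − 1074)/[(1074+845)/2] = -229/959.5 ≈ -0.2387.
%ΔP_y = (41.28 − 45.9)/[(45.9+41.28)/2] ≈ -0.1060.
E_xy = -0.2387/-0.1060 ≈ 2.252.
E_xy > 0, so gas-powered cars and electric cars are substitutes.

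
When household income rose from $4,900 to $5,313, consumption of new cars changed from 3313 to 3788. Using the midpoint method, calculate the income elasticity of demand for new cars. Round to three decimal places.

1.654

%ΔQ = (3788 − 3313)/[(3313+3788)/2] = 475/3550.5 ≈ 0.1338.
%ΔI = (5,313 − 4,900)/[(4,900+5,313)/2] = 413/5106.5 ≈ 0.0809.
E_I = %ΔQ/%ΔI ≈ 1.654.
E_I > 1: normal good (luxury).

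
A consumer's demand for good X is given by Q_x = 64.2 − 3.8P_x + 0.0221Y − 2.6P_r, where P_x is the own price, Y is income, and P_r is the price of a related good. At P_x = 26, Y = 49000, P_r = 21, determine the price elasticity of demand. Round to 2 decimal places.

Substituting, Q_x = 64.2 − 3.8(26) + 0.0221(49000) − 2.6(21) = 64.2 − 98.8 + 1082.9 − 54.6 = 993.7.
∂Q_x/∂P_x = −3.8, so E_p = (−3.8)·(26/993.7) ≈ -0.10.
|E_p| < 1: demand is inelastic.

-0.10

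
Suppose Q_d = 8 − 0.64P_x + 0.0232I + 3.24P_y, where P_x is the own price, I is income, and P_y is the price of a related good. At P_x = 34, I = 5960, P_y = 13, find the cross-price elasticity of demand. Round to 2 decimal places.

0.25

First evaluate Q_d: 8 − 0.64(34) + 0.0232(5960) + 3.24(13) = 8 − 21.76 + 138.272 + 42.12 = 166.632.
∂Q_d/∂P_y = +3.24, so E_xy = 3.24·(13/166.632) ≈ 0.25.
E_xy > 0: the goods are substitutes.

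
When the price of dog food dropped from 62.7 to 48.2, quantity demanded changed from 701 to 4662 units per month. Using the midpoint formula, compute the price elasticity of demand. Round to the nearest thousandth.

%Δq = (4662 − 701)/[(701 + 4662)/2] = 3961/2681.5 ≈ 1.4772.
%Δp = (48.2 − 62.7)/[(62.7 + 48.2)/2] = -14.5/55.45 ≈ -0.2615.
Arc elasticity E = %Δq/%Δp ≈ 1.4772/-0.2615 ≈ -5.649.
|E| > 1: demand is elastic over this range.

-5.649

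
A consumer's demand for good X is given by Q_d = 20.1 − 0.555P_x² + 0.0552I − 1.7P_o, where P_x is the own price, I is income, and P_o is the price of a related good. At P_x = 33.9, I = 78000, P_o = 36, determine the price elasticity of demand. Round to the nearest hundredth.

-0.35

First evaluate Q_d: 20.1 − 0.555(33.9)² + 0.0552(78000) − 1.7(36) = 20.1 − 637.8116 + 4305.6 − 61.2 = 3626.6885.
∂Q_d/∂P_x = −2·0.555·P_x = -37.629, so E_p = -37.629·(33.9/3626.6885) ≈ -0.35.
|E_p| < 1: demand is inelastic.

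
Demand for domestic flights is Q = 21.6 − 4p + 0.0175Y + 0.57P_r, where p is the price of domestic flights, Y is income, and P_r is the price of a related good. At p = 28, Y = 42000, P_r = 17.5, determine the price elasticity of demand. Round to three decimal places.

-0.171

At the given point, Q = 21.6 − 4(28) + 0.0175(42000) + 0.57(17.5) = 21.6 − 112 + 735 + 9.975 = 654.575.
∂Q/∂p = −4, so E_p = (−4)·(28/654.575) ≈ -0.171.
|E_p| < 1: demand is inelastic.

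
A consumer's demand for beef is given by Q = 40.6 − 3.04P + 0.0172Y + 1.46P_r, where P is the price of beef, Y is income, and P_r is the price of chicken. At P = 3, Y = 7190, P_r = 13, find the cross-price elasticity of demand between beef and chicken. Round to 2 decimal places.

0.11

First evaluate Q: 40.6 − 3.04(3) + 0.0172(7190) + 1.46(13) = 40.6 − 9.12 + 123.668 + 18.98 = 174.128.
∂Q/∂P_r = +1.46, so E_xy = 1.46·(13/174.128) ≈ 0.11.
E_xy > 0: the goods are substitutes.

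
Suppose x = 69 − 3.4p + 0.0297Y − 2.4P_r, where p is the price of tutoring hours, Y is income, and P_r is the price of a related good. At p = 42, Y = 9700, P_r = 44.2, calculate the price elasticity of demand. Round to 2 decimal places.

-1.32

x = 69 − 3.4(42) + 0.0297(9700) − 2.4(44.2) = 69 − 142.8 + 288.09 − 106.08 = 108.21.
∂x/∂p = −3.4, so E_p = (−3.4)·(42/108.21) ≈ -1.32.
|E_p| > 1: demand is elastic.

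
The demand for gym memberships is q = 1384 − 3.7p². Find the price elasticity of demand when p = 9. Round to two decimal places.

-0.55

At p = 9, q = 1084.3.
dq/dp = −2·3.7·p = −66.6.
Point elasticity E = (dq/dp)·(p/q) = -66.6 × 9/1084.3 ≈ -0.55.
|E| < 1, so demand is inelastic at this price.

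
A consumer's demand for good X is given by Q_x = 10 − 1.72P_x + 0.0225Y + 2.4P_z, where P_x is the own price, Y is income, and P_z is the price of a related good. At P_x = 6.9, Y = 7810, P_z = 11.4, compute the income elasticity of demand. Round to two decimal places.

Evaluating quantity at (P_x, Y, P_z) gives Q_x = 10 − 1.72(6.9) + 0.0225(7810) + 2.4(11.4) = 10 − 11.868 + 175.725 + 27.36 = 201.217.
∂Q_x/∂Y = +0.0225, so E_I = 0.0225·(7810/201.217) ≈ 0.87.
E_I ∈ (0,1): normal good (necessity).

0.87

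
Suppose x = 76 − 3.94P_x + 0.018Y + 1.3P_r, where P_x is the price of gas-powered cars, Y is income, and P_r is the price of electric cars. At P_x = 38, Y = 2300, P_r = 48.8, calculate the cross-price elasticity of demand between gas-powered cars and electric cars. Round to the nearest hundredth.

2.04

First evaluate x: 76 − 3.94(38) + 0.018(2300) + 1.3(48.8) = 76 − 149.72 + 41.4 + 63.44 = 31.12.
∂x/∂P_r = +1.3, so E_xy = 1.3·(48.8/31.12) ≈ 2.04.
E_xy > 0: the goods are substitutes.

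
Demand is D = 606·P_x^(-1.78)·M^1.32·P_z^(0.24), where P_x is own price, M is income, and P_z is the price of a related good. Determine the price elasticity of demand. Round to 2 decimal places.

For a Cobb–Douglas (constant-elasticity) form D = A·P_x^α·…, the elasticity with respect to P_x equals the exponent α at every point.
Here the exponent on P_x is -1.78, so the price elasticity of demand is -1.78.

-1.78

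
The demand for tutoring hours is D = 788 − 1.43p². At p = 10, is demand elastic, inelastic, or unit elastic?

At p = 10, D = 645.
dD/dp = −2·1.43·p = −28.6.
Point elasticity E = (dD/dp)·(p/D) = -28.6 × 10/645 ≈ -0.443.
|E| ≈ 0.443 < 1, so demand is inelastic.

inelastic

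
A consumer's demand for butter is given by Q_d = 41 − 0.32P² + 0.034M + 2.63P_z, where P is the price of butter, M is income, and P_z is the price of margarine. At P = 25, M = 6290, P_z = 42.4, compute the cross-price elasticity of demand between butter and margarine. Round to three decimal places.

0.670

Q_d = 41 − 0.32(25)² + 0.034(6290) + 2.63(42.4) = 41 − 200 + 213.86 + 111.512 = 166.372.
∂Q_d/∂P_z = +2.63, so E_xy = 2.63·(42.4/166.372) ≈ 0.670.
E_xy > 0: the goods are substitutes.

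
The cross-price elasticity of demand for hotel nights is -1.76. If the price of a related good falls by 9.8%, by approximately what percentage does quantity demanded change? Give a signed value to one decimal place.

%ΔQ ≈ E × %ΔP_y = (-1.76) × (-9.8%) ≈ 17.2%.

17.2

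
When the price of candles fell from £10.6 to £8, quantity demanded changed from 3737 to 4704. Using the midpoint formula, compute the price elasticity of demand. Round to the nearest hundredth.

-0.82

%Δq = (4704 − 3737)/[(3737 + 4704)/2] = 967/4220.5 ≈ 0.2291.
%ΔP = (8 − 10.6)/[(10.6 + 8)/2] = -2.6/9.3 ≈ -0.2796.
Arc elasticity E = %Δq/%ΔP ≈ 0.2291/-0.2796 ≈ -0.82.
|E| < 1: demand is inelastic over this range.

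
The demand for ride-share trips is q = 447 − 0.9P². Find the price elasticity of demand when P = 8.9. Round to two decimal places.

-0.38

At P = 8.9, q = 375.711.
dq/dP = −2·0.9·P = −16.02.
Point elasticity E = (dq/dP)·(P/q) = -16.02 × 8.9/375.711 ≈ -0.38.
|E| < 1, so demand is inelastic at this price.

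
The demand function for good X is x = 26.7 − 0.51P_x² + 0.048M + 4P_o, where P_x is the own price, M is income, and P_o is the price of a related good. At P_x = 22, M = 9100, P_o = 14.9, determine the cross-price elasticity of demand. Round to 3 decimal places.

0.216

x = 26.7 − 0.51(22)² + 0.048(9100) + 4(14.9) = 26.7 − 246.84 + 436.8 + 59.6 = 276.26.
∂x/∂P_o = +4, so E_xy = 4·(14.9/276.26) ≈ 0.216.
E_xy > 0: the goods are substitutes.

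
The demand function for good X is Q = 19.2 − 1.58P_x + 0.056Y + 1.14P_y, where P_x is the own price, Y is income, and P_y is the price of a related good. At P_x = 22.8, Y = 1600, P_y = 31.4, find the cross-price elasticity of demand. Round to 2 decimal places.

0.33

Q = 19.2 − 1.58(22.8) + 0.056(1600) + 1.14(31.4) = 19.2 − 36.024 + 89.6 + 35.796 = 108.572.
∂Q/∂P_y = +1.14, so E_xy = 1.14·(31.4/108.572) ≈ 0.33.
E_xy > 0: the goods are substitutes.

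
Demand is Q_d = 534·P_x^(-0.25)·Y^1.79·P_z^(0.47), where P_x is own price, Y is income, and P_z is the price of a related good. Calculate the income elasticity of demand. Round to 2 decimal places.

1.79

For a Cobb–Douglas (constant-elasticity) form Q_d = A·Y^α·…, the elasticity with respect to Y equals the exponent α at every point.
Here the exponent on Y is 1.79, so the income elasticity of demand is 1.79.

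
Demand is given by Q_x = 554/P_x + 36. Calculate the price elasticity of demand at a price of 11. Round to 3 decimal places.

At P_x = 11, Q_x = 86.3636.
dQ_x/dP_x = −554/P_x² = −4.5785.
Point elasticity E = (dQ_x/dP_x)·(P_x/Q_x) = -4.5785 × 11/86.3636 ≈ -0.583.
|E| < 1, so demand is inelastic at this price.

-0.583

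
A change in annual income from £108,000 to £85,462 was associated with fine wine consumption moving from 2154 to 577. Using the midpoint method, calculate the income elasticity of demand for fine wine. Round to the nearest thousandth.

4.957

%ΔQ = (577 − 2154)/[(2154+577)/2] = -1577/1365.5 ≈ -1.1549.
%ΔM = (85,462 − 108,000)/[(108,000+85,462)/2] = -22538/96731 ≈ -0.2330.
E_I = %ΔQ/%ΔM ≈ 4.957.
E_I > 1: normal good (luxury).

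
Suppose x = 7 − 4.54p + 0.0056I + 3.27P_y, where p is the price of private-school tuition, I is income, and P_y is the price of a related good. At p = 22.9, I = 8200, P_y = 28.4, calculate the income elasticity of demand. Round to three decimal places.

1.098

First evaluate x: 7 − 4.54(22.9) + 0.0056(8200) + 3.27(28.4) = 7 − 103.966 + 45.92 + 92.868 = 41.822.
∂x/∂I = +0.0056, so E_I = 0.0056·(8200/41.822) ≈ 1.098.
E_I > 1: normal good (luxury).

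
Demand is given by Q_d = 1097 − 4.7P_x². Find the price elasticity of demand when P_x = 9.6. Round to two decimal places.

-1.30

At P_x = 9.6, Q_d = 663.848.
dQ_d/dP_x = −2·4.7·P_x = −90.24.
Point elasticity E = (dQ_d/dP_x)·(P_x/Q_d) = -90.24 × 9.6/663.848 ≈ -1.30.
|E| > 1, so demand is elastic at this price.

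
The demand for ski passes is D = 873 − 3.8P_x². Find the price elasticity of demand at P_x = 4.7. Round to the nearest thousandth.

-0.213

At P_x = 4.7, D = 789.058.
dD/dP_x = −2·3.8·P_x = −35.72.
Point elasticity E = (dD/dP_x)·(P_x/D) = -35.72 × 4.7/789.058 ≈ -0.213.
|E| < 1, so demand is inelastic at this price.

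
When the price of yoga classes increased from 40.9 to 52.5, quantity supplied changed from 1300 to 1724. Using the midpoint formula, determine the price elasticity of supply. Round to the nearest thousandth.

1.129

%ΔQ = (1724 − 1300)/[(1300 + 1724)/2] = 424/1512 ≈ 0.2804.
%Δp = (52.5 − 40.9)/[(40.9 + 52.5)/2] = 11.6/46.7 ≈ 0.2484.
Arc elasticity E = %ΔQ/%Δp ≈ 0.2804/0.2484 ≈ 1.129.
|E| > 1: supply is elastic over this range.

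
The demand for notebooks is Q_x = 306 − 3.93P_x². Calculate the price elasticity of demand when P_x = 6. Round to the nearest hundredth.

At P_x = 6, Q_x = 164.52.
dQ_x/dP_x = −2·3.93·P_x = −47.16.
Point elasticity E = (dQ_x/dP_x)·(P_x/Q_x) = -47.16 × 6/164.52 ≈ -1.72.
|E| > 1, so demand is elastic at this price.

-1.72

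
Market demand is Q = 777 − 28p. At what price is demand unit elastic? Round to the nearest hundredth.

For linear demand Q = a − bp, E = −bp/(a − bp). |E| = 1 ⇒ bp = a − bp ⇒ p = a/(2b).
p = 777/(2·28) ≈ 13.88.

13.88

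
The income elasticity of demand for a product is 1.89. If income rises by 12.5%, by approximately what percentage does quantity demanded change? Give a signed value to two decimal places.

23.63

%ΔQ ≈ E × %ΔI = (1.89) × (12.5%) ≈ 23.63%.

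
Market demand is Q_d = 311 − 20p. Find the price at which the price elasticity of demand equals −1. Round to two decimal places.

7.78

For linear demand Q_d = a − bp, E = −bp/(a − bp). |E| = 1 ⇒ bp = a − bp ⇒ p = a/(2b).
p = 311/(2·20) ≈ 7.78.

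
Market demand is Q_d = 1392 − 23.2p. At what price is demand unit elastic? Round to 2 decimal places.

For linear demand Q_d = a − bp, E = −bp/(a − bp). |E| = 1 ⇒ bp = a − bp ⇒ p = a/(2b).
p = 1392/(2·23.2) = 30.00.

30.00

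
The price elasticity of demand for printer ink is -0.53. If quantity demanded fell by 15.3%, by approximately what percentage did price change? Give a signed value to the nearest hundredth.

28.87

%ΔQ ≈ E × %ΔP ⇒ %ΔP = %ΔQ / E = (-15.3%)/(-0.53) ≈ 28.87%.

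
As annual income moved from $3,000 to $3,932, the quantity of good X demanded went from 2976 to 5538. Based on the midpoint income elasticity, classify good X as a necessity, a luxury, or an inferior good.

luxury

%ΔQ = (5538 − 2976)/[(2976+5538)/2] = 2562/4257 ≈ 0.6018.
%ΔI = (3,932 − 3,000)/[(3,000+3,932)/2] = 932/3466 ≈ 0.2689.
E_I = %ΔQ/%ΔI ≈ 2.238.
E_I > 1: normal good (luxury).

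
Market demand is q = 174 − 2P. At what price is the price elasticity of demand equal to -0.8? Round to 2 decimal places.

Set −bP/(a − bP) = −0.8 ⇒ bP = 0.8(a − bP) ⇒ bP(1+0.8) = 0.8·a.
P = 0.8·174/(2·1.8) ≈ 38.67.

38.67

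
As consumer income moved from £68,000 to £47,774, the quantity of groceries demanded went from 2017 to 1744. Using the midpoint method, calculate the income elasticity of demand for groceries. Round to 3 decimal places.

0.415

%ΔQ = (1744 − 2017)/[(2017+1744)/2] = -273/1880.5 ≈ -0.1452.
%ΔI = (47,774 − 68,000)/[(68,000+47,774)/2] = -20226/57887 ≈ -0.3494.
E_I = %ΔQ/%ΔI ≈ 0.415.
E_I ∈ (0,1): normal good (necessity).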